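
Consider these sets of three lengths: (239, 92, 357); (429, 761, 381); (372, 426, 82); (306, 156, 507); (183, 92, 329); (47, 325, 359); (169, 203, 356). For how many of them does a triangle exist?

4

(92,239,357): 92+239 ≤ 357 → not valid
(381,429,761): 381+429 > 761 → valid
(82,372,426): 82+372 > 426 → valid
(156,306,507): 156+306 ≤ 507 → not valid
(92,183,329): 92+183 ≤ 329 → not valid
(47,325,359): 47+325 > 359 → valid
(169,203,356): 169+203 > 356 → valid
4 of the 7 triples form a triangle.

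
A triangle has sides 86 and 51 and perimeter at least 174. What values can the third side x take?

37 ≤ x < 137

Triangle inequality alone gives 35 < x < 137.
The perimeter condition gives x ≥ 174 − 86 − 51 = 37.
Intersecting the two: 37 ≤ x < 137.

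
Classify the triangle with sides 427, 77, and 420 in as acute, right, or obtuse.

Compare the square of the longest side to the sum of squares of the other two: 77² + 420² = 182329 = 427².

right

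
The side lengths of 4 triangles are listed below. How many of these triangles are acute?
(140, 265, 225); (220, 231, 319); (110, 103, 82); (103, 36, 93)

1

(140,265,225): 140²+225² = 70225 = 265² → right
(220,231,319): 220²+231² = 101761 = 319² → right
(110,103,82): 82²+103² = 17333 > 12100 = 110² → acute
(103,36,93): 36²+93² = 9945 < 10609 = 103² → obtuse
1 of the 4 is acute.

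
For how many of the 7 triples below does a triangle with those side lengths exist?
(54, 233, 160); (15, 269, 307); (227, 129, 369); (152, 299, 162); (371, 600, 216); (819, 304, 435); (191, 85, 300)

(54,160,233): 54+160 ≤ 233 → not valid
(15,269,307): 15+269 ≤ 307 → not valid
(129,227,369): 129+227 ≤ 369 → not valid
(152,162,299): 152+162 > 299 → valid
(216,371,600): 216+371 ≤ 600 → not valid
(304,435,819): 304+435 ≤ 819 → not valid
(85,191,300): 85+191 ≤ 300 → not valid
1 of the 7 triples forms a triangle.

1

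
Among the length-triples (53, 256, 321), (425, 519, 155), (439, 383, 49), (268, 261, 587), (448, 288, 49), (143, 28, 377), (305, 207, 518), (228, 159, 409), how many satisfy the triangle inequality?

(53,256,321): 53+256 ≤ 321 → not valid
(155,425,519): 155+425 > 519 → valid
(49,383,439): 49+383 ≤ 439 → not valid
(261,268,587): 261+268 ≤ 587 → not valid
(49,288,448): 49+288 ≤ 448 → not valid
(28,143,377): 28+143 ≤ 377 → not valid
(207,305,518): 207+305 ≤ 518 → not valid
(159,228,409): 159+228 ≤ 409 → not valid
1 of the 8 triples forms a triangle.

1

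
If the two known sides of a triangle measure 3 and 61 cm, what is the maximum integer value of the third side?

63

The third side must be strictly less than 3 + 61 = 64.
The largest integer below 64 is 63.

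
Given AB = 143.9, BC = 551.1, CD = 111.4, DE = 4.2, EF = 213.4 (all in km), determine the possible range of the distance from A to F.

78.2 ≤ AF ≤ 1024.0 km

The maximum is all hops collinear in one direction: 143.9 + 551.1 + 111.4 + 4.2 + 213.4 = 1024.0.
The longest hop is 551.1; the others sum to 472.9. Folding the others back against it leaves at least 551.1 − 472.9 = 78.2.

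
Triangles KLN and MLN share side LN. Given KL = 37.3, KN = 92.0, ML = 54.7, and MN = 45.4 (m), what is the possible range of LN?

54.7 < LN < 100.1

From triangle KLN: |37.3 − 92.0| < LN < 37.3 + 92.0, i.e. 54.7 < LN < 129.3.
From triangle MLN: 9.3 < LN < 100.1.
Both must hold, so LN lies in the intersection.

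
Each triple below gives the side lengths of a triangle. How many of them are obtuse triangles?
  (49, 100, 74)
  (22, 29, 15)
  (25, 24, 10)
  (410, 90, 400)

(49,100,74): 49²+74² = 7877 < 10000 = 100² → obtuse
(22,29,15): 15²+22² = 709 < 841 = 29² → obtuse
(25,24,10): 10²+24² = 676 > 625 = 25² → acute
(410,90,400): 90²+400² = 168100 = 410² → right
2 of the 4 are obtuse.

2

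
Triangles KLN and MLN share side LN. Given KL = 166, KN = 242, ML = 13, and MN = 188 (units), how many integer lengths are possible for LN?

From triangle KLN: 76 < LN < 408.
From triangle MLN: 175 < LN < 201.
Intersection: 175 < LN < 201, so integers 176 through 200: 25 values.

25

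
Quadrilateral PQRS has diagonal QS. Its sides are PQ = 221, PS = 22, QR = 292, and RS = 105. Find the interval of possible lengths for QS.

From triangle PQS: |221 − 22| < QS < 221 + 22, i.e. 199 < QS < 243.
From triangle RQS: 187 < QS < 397.
Both must hold, so QS lies in the intersection.

199 < QS < 243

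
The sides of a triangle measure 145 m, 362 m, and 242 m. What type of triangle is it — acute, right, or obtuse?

Compare the square of the longest side to the sum of squares of the other two: 145² + 242² = 79589 < 131044 = 362².

obtuse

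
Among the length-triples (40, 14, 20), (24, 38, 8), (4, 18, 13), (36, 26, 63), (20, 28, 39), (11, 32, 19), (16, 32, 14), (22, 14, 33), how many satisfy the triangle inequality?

2

(14,20,40): 14+20 ≤ 40 → not valid
(8,24,38): 8+24 ≤ 38 → not valid
(4,13,18): 4+13 ≤ 18 → not valid
(26,36,63): 26+36 ≤ 63 → not valid
(20,28,39): 20+28 > 39 → valid
(11,19,32): 11+19 ≤ 32 → not valid
(14,16,32): 14+16 ≤ 32 → not valid
(14,22,33): 14+22 > 33 → valid
2 of the 8 triples form a triangle.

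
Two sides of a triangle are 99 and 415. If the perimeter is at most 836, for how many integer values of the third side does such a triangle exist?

6

Triangle inequality: 316 < x < 514. Perimeter ≤ 836 gives x ≤ 836 − 99 − 415 = 322.
So 316 < x ≤ 322; integers 317 through 322: 6 values.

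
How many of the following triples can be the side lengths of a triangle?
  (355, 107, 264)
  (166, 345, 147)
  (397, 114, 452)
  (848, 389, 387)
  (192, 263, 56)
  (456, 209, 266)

3

(107,264,355): 107+264 > 355 → valid
(147,166,345): 147+166 ≤ 345 → not valid
(114,397,452): 114+397 > 452 → valid
(387,389,848): 387+389 ≤ 848 → not valid
(56,192,263): 56+192 ≤ 263 → not valid
(209,266,456): 209+266 > 456 → valid
3 of the 6 triples form a triangle.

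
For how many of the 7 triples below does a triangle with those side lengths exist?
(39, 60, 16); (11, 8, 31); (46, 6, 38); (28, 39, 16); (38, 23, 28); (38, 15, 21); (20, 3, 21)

3

(16,39,60): 16+39 ≤ 60 → not valid
(8,11,31): 8+11 ≤ 31 → not valid
(6,38,46): 6+38 ≤ 46 → not valid
(16,28,39): 16+28 > 39 → valid
(23,28,38): 23+28 > 38 → valid
(15,21,38): 15+21 ≤ 38 → not valid
(3,20,21): 3+20 > 21 → valid
3 of the 7 triples form a triangle.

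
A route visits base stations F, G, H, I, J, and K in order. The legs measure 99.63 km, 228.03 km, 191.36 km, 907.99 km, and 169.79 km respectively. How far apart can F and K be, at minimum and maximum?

219.18 ≤ FK ≤ 1596.80 km

The maximum is all hops collinear in one direction: 99.63 + 228.03 + 191.36 + 907.99 + 169.79 = 1596.80.
The longest hop is 907.99; the others sum to 688.81. Folding the others back against it leaves at least 907.99 − 688.81 = 219.18.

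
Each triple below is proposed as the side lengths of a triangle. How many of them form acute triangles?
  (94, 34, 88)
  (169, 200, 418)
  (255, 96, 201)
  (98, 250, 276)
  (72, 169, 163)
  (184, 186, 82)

3

(94,34,88): 34²+88² = 8900 > 8836 = 94² → acute
(169,200,418): 169+200 ≤ 418, not a triangle
(255,96,201): 96²+201² = 49617 < 65025 = 255² → obtuse
(98,250,276): 98²+250² = 72104 < 76176 = 276² → obtuse
(72,169,163): 72²+163² = 31753 > 28561 = 169² → acute
(184,186,82): 82²+184² = 40580 > 34596 = 186² → acute
3 of the 6 are acute.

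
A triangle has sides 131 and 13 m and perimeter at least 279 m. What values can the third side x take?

Triangle inequality alone gives 118 < x < 144.
The perimeter condition gives x ≥ 279 − 131 − 13 = 135.
Intersecting the two: 135 ≤ x < 144.

135 ≤ x < 144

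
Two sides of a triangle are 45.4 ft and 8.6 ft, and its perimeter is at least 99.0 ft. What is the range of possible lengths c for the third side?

45.0 ≤ c < 54.0

Triangle inequality alone gives 36.8 < c < 54.0.
The perimeter condition gives c ≥ 99.0 − 45.4 − 8.6 = 45.0.
Intersecting the two: 45.0 ≤ c < 54.0.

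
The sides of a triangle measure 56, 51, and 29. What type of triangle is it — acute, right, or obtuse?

acute

Compare the square of the longest side to the sum of squares of the other two: 29² + 51² = 3442 > 3136 = 56².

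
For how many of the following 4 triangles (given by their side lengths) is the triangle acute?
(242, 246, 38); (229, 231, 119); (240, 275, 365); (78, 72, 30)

1

(242,246,38): 38²+242² = 60008 < 60516 = 246² → obtuse
(229,231,119): 119²+229² = 66602 > 53361 = 231² → acute
(240,275,365): 240²+275² = 133225 = 365² → right
(78,72,30): 30²+72² = 6084 = 78² → right
1 of the 4 is acute.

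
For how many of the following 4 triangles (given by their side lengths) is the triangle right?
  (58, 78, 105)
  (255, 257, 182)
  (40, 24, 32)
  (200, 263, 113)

1

(58,78,105): 58²+78² = 9448 < 11025 = 105² → obtuse
(255,257,182): 182²+255² = 98149 > 66049 = 257² → acute
(40,24,32): 24²+32² = 1600 = 40² → right
(200,263,113): 113²+200² = 52769 < 69169 = 263² → obtuse
1 of the 4 is right.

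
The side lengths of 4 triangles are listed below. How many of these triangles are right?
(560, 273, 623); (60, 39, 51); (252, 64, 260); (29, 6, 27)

(560,273,623): 273²+560² = 388129 = 623² → right
(60,39,51): 39²+51² = 4122 > 3600 = 60² → acute
(252,64,260): 64²+252² = 67600 = 260² → right
(29,6,27): 6²+27² = 765 < 841 = 29² → obtuse
2 of the 4 are right.

2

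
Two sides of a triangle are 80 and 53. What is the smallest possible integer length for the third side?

28

The third side must be strictly greater than |80 − 53| = 27.
The smallest integer above 27 is 28.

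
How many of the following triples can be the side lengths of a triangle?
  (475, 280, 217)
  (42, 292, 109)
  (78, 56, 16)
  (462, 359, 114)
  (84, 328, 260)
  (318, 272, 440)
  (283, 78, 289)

5

(217,280,475): 217+280 > 475 → valid
(42,109,292): 42+109 ≤ 292 → not valid
(16,56,78): 16+56 ≤ 78 → not valid
(114,359,462): 114+359 > 462 → valid
(84,260,328): 84+260 > 328 → valid
(272,318,440): 272+318 > 440 → valid
(78,283,289): 78+283 > 289 → valid
5 of the 7 triples form a triangle.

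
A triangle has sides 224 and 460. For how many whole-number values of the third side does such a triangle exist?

447

The third side lies in the open interval (236, 684).
Integers from 237 to 683 inclusive: 683 − 237 + 1 = 447.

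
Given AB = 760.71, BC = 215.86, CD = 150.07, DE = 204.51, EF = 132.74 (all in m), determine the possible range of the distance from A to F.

57.53 ≤ AF ≤ 1463.89 m

The maximum is all hops collinear in one direction: 760.71 + 215.86 + 150.07 + 204.51 + 132.74 = 1463.89.
The longest hop is 760.71; the others sum to 703.18. Folding the others back against it leaves at least 760.71 − 703.18 = 57.53.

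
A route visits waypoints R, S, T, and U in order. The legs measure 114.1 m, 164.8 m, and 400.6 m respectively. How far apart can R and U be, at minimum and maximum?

121.7 ≤ RU ≤ 679.5 m

The maximum is all hops collinear in one direction: 114.1 + 164.8 + 400.6 = 679.5.
The longest hop is 400.6; the others sum to 278.9. Folding the others back against it leaves at least 400.6 − 278.9 = 121.7.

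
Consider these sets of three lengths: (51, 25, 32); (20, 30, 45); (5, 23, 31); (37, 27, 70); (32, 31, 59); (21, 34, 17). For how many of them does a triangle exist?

(25,32,51): 25+32 > 51 → valid
(20,30,45): 20+30 > 45 → valid
(5,23,31): 5+23 ≤ 31 → not valid
(27,37,70): 27+37 ≤ 70 → not valid
(31,32,59): 31+32 > 59 → valid
(17,21,34): 17+21 > 34 → valid
4 of the 6 triples form a triangle.

4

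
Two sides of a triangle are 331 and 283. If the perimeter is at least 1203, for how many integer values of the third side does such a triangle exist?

Triangle inequality: 48 < x < 614. Perimeter ≥ 1203 gives x ≥ 1203 − 331 − 283 = 589.
So 589 ≤ x < 614; integers 589 through 613: 25 values.

25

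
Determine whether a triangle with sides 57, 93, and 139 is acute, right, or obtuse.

Compare the square of the longest side to the sum of squares of the other two: 57² + 93² = 11898 < 19321 = 139².

obtuse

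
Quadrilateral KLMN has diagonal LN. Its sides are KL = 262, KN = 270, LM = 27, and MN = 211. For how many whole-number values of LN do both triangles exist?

53

From triangle KLN: 8 < LN < 532.
From triangle MLN: 184 < LN < 238.
Intersection: 184 < LN < 238, so integers 185 through 237: 53 values.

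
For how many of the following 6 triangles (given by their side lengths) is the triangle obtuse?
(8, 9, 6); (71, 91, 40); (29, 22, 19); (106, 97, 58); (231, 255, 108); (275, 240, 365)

(8,9,6): 6²+8² = 100 > 81 = 9² → acute
(71,91,40): 40²+71² = 6641 < 8281 = 91² → obtuse
(29,22,19): 19²+22² = 845 > 841 = 29² → acute
(106,97,58): 58²+97² = 12773 > 11236 = 106² → acute
(231,255,108): 108²+231² = 65025 = 255² → right
(275,240,365): 240²+275² = 133225 = 365² → right
1 of the 6 is obtuse.

1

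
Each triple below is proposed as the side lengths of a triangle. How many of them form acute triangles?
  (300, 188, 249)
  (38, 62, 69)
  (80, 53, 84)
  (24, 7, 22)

3

(300,188,249): 188²+249² = 97345 > 90000 = 300² → acute
(38,62,69): 38²+62² = 5288 > 4761 = 69² → acute
(80,53,84): 53²+80² = 9209 > 7056 = 84² → acute
(24,7,22): 7²+22² = 533 < 576 = 24² → obtuse
3 of the 4 are acute.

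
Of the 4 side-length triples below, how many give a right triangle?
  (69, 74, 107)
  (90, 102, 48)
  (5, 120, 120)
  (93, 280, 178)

1

(69,74,107): 69²+74² = 10237 < 11449 = 107² → obtuse
(90,102,48): 48²+90² = 10404 = 102² → right
(5,120,120): 5²+120² = 14425 > 14400 = 120² → acute
(93,280,178): 93+178 ≤ 280, not a triangle
1 of the 4 is right.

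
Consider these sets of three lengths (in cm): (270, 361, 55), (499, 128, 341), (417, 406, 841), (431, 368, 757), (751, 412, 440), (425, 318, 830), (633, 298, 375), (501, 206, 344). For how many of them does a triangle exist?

(55,270,361): 55+270 ≤ 361 → not valid
(128,341,499): 128+341 ≤ 499 → not valid
(406,417,841): 406+417 ≤ 841 → not valid
(368,431,757): 368+431 > 757 → valid
(412,440,751): 412+440 > 751 → valid
(318,425,830): 318+425 ≤ 830 → not valid
(298,375,633): 298+375 > 633 → valid
(206,344,501): 206+344 > 501 → valid
4 of the 8 triples form a triangle.

4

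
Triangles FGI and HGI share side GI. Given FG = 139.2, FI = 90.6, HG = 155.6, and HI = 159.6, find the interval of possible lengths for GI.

From triangle FGI: |139.2 − 90.6| < GI < 139.2 + 90.6, i.e. 48.6 < GI < 229.8.
From triangle HGI: 4.0 < GI < 315.2.
Both must hold, so GI lies in the intersection.

48.6 < GI < 229.8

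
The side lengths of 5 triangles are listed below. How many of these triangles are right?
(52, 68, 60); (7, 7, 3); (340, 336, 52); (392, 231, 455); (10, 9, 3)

(52,68,60): 52²+60² = 6304 > 4624 = 68² → acute
(7,7,3): 3²+7² = 58 > 49 = 7² → acute
(340,336,52): 52²+336² = 115600 = 340² → right
(392,231,455): 231²+392² = 207025 = 455² → right
(10,9,3): 3²+9² = 90 < 100 = 10² → obtuse
2 of the 5 are right.

2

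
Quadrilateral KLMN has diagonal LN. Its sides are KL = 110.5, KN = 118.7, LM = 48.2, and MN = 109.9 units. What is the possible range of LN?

From triangle KLN: |110.5 − 118.7| < LN < 110.5 + 118.7, i.e. 8.2 < LN < 229.2.
From triangle MLN: 61.7 < LN < 158.1.
Both must hold, so LN lies in the intersection.

61.7 < LN < 158.1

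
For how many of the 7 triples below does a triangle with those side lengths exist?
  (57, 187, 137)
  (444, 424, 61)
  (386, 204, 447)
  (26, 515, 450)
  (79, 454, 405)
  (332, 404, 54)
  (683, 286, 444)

5

(57,137,187): 57+137 > 187 → valid
(61,424,444): 61+424 > 444 → valid
(204,386,447): 204+386 > 447 → valid
(26,450,515): 26+450 ≤ 515 → not valid
(79,405,454): 79+405 > 454 → valid
(54,332,404): 54+332 ≤ 404 → not valid
(286,444,683): 286+444 > 683 → valid
5 of the 7 triples form a triangle.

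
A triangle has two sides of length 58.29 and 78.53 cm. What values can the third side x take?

20.24 < x < 136.82 (cm)

By the triangle inequality, x must be less than 58.29 + 78.53 = 136.82 and greater than |58.29 − 78.53| = 20.24.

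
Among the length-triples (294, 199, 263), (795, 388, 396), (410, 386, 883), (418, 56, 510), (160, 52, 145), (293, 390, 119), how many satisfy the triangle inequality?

(199,263,294): 199+263 > 294 → valid
(388,396,795): 388+396 ≤ 795 → not valid
(386,410,883): 386+410 ≤ 883 → not valid
(56,418,510): 56+418 ≤ 510 → not valid
(52,145,160): 52+145 > 160 → valid
(119,293,390): 119+293 > 390 → valid
3 of the 6 triples form a triangle.

3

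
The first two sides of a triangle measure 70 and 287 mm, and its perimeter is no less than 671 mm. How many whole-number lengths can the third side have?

Triangle inequality: 217 < x < 357. Perimeter ≥ 671 gives x ≥ 671 − 70 − 287 = 314.
So 314 ≤ x < 357; integers 314 through 356: 43 values.

43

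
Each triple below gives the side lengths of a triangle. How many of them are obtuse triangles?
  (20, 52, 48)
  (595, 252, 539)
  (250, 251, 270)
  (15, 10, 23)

(20,52,48): 20²+48² = 2704 = 52² → right
(595,252,539): 252²+539² = 354025 = 595² → right
(250,251,270): 250²+251² = 125501 > 72900 = 270² → acute
(15,10,23): 10²+15² = 325 < 529 = 23² → obtuse
1 of the 4 is obtuse.

1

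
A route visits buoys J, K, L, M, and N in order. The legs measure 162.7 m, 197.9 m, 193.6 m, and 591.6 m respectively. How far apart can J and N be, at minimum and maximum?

The maximum is all hops collinear in one direction: 162.7 + 197.9 + 193.6 + 591.6 = 1145.8.
The longest hop is 591.6; the others sum to 554.2. Folding the others back against it leaves at least 591.6 − 554.2 = 37.4.

37.4 ≤ JN ≤ 1145.8 m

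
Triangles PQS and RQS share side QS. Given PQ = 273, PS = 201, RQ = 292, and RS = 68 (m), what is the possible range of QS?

224 < QS < 360

From triangle PQS: |273 − 201| < QS < 273 + 201, i.e. 72 < QS < 474.
From triangle RQS: 224 < QS < 360.
Both must hold, so QS lies in the intersection.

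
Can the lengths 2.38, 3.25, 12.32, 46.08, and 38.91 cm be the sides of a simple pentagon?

A pentagon exists iff every side is shorter than the sum of the others — equivalently, the longest side is less than the sum of the rest.
Longest side 46.08 < 56.86 (sum of the remaining 4), so yes.

Yes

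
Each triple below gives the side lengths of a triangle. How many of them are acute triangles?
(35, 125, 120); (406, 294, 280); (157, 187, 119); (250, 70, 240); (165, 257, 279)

2

(35,125,120): 35²+120² = 15625 = 125² → right
(406,294,280): 280²+294² = 164836 = 406² → right
(157,187,119): 119²+157² = 38810 > 34969 = 187² → acute
(250,70,240): 70²+240² = 62500 = 250² → right
(165,257,279): 165²+257² = 93274 > 77841 = 279² → acute
2 of the 5 are acute.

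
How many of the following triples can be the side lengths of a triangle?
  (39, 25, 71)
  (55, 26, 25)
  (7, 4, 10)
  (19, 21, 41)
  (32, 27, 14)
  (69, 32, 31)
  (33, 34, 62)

(25,39,71): 25+39 ≤ 71 → not valid
(25,26,55): 25+26 ≤ 55 → not valid
(4,7,10): 4+7 > 10 → valid
(19,21,41): 19+21 ≤ 41 → not valid
(14,27,32): 14+27 > 32 → valid
(31,32,69): 31+32 ≤ 69 → not valid
(33,34,62): 33+34 > 62 → valid
3 of the 7 triples form a triangle.

3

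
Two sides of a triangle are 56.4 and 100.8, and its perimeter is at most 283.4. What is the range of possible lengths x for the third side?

Triangle inequality alone gives 44.4 < x < 157.2.
The perimeter condition gives x ≤ 283.4 − 56.4 − 100.8 = 126.2.
Intersecting the two: 44.4 < x ≤ 126.2.

44.4 < x ≤ 126.2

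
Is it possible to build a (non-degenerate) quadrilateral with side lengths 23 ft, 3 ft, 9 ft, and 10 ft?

For a quadrilateral, each side must be shorter than the sum of the others.
Here the longest side is 23, but the remaining 3 sides sum to only 22.

No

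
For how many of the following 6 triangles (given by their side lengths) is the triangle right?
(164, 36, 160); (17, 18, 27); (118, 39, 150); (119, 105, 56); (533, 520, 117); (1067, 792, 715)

4

(164,36,160): 36²+160² = 26896 = 164² → right
(17,18,27): 17²+18² = 613 < 729 = 27² → obtuse
(118,39,150): 39²+118² = 15445 < 22500 = 150² → obtuse
(119,105,56): 56²+105² = 14161 = 119² → right
(533,520,117): 117²+520² = 284089 = 533² → right
(1067,792,715): 715²+792² = 1138489 = 1067² → right
4 of the 6 are right.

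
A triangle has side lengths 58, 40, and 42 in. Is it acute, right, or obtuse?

Compare the square of the longest side to the sum of squares of the other two: 40² + 42² = 3364 = 58².

right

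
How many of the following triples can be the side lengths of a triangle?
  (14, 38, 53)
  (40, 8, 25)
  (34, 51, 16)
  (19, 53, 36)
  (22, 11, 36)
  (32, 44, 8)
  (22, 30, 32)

2

(14,38,53): 14+38 ≤ 53 → not valid
(8,25,40): 8+25 ≤ 40 → not valid
(16,34,51): 16+34 ≤ 51 → not valid
(19,36,53): 19+36 > 53 → valid
(11,22,36): 11+22 ≤ 36 → not valid
(8,32,44): 8+32 ≤ 44 → not valid
(22,30,32): 22+30 > 32 → valid
2 of the 7 triples form a triangle.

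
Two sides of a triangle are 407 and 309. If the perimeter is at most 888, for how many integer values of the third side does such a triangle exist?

Triangle inequality: 98 < x < 716. Perimeter ≤ 888 gives x ≤ 888 − 407 − 309 = 172.
So 98 < x ≤ 172; integers 99 through 172: 74 values.

74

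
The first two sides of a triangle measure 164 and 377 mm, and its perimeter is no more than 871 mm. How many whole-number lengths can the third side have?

Triangle inequality: 213 < x < 541. Perimeter ≤ 871 gives x ≤ 871 − 164 − 377 = 330.
So 213 < x ≤ 330; integers 214 through 330: 117 values.

117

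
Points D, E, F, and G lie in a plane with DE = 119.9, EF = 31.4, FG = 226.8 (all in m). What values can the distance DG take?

75.5 ≤ DG ≤ 378.1 m

The maximum is all hops collinear in one direction: 119.9 + 31.4 + 226.8 = 378.1.
The longest hop is 226.8; the others sum to 151.3. Folding the others back against it leaves at least 226.8 − 151.3 = 75.5.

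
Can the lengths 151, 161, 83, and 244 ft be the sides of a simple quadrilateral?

A quadrilateral exists iff every side is shorter than the sum of the others — equivalently, the longest side is less than the sum of the rest.
Longest side 244 < 395 (sum of the remaining 3), so yes.

Yes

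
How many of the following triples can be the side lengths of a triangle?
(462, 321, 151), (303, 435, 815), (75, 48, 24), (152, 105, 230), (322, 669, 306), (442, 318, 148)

3

(151,321,462): 151+321 > 462 → valid
(303,435,815): 303+435 ≤ 815 → not valid
(24,48,75): 24+48 ≤ 75 → not valid
(105,152,230): 105+152 > 230 → valid
(306,322,669): 306+322 ≤ 669 → not valid
(148,318,442): 148+318 > 442 → valid
3 of the 6 triples form a triangle.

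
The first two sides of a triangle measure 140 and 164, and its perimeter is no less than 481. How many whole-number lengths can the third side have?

127

Triangle inequality: 24 < x < 304. Perimeter ≥ 481 gives x ≥ 481 − 140 − 164 = 177.
So 177 ≤ x < 304; integers 177 through 303: 127 values.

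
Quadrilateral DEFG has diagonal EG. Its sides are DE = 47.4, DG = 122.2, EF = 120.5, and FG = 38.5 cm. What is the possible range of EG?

82.0 < EG < 159.0

From triangle DEG: |47.4 − 122.2| < EG < 47.4 + 122.2, i.e. 74.8 < EG < 169.6.
From triangle FEG: 82.0 < EG < 159.0.
Both must hold, so EG lies in the intersection.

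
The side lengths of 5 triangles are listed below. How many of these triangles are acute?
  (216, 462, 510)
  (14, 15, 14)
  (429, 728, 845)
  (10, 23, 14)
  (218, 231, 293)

2

(216,462,510): 216²+462² = 260100 = 510² → right
(14,15,14): 14²+14² = 392 > 225 = 15² → acute
(429,728,845): 429²+728² = 714025 = 845² → right
(10,23,14): 10²+14² = 296 < 529 = 23² → obtuse
(218,231,293): 218²+231² = 100885 > 85849 = 293² → acute
2 of the 5 are acute.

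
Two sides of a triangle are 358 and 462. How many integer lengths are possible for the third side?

The third side lies in the open interval (104, 820).
Integers from 105 to 819 inclusive: 819 − 105 + 1 = 715.

715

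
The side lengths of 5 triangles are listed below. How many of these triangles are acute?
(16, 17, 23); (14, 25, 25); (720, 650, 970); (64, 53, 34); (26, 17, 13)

2

(16,17,23): 16²+17² = 545 > 529 = 23² → acute
(14,25,25): 14²+25² = 821 > 625 = 25² → acute
(720,650,970): 650²+720² = 940900 = 970² → right
(64,53,34): 34²+53² = 3965 < 4096 = 64² → obtuse
(26,17,13): 13²+17² = 458 < 676 = 26² → obtuse
2 of the 5 are acute.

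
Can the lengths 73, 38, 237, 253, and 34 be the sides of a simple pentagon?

Yes

A pentagon exists iff every side is shorter than the sum of the others — equivalently, the longest side is less than the sum of the rest.
Longest side 253 < 382 (sum of the remaining 4), so yes.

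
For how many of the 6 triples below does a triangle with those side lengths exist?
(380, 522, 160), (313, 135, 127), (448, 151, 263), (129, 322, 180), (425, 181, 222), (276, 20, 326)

1

(160,380,522): 160+380 > 522 → valid
(127,135,313): 127+135 ≤ 313 → not valid
(151,263,448): 151+263 ≤ 448 → not valid
(129,180,322): 129+180 ≤ 322 → not valid
(181,222,425): 181+222 ≤ 425 → not valid
(20,276,326): 20+276 ≤ 326 → not valid
1 of the 6 triples forms a triangle.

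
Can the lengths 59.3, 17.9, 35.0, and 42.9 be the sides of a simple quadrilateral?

Yes

A quadrilateral exists iff every side is shorter than the sum of the others — equivalently, the longest side is less than the sum of the rest.
Longest side 59.3 < 95.8 (sum of the remaining 3), so yes.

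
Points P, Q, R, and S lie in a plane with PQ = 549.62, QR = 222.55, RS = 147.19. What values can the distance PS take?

179.88 ≤ PS ≤ 919.36

The maximum is all hops collinear in one direction: 549.62 + 222.55 + 147.19 = 919.36.
The longest hop is 549.62; the others sum to 369.74. Folding the others back against it leaves at least 549.62 − 369.74 = 179.88.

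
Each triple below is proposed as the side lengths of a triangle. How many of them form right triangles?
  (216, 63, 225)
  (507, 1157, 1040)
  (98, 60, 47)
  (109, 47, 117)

(216,63,225): 63²+216² = 50625 = 225² → right
(507,1157,1040): 507²+1040² = 1338649 = 1157² → right
(98,60,47): 47²+60² = 5809 < 9604 = 98² → obtuse
(109,47,117): 47²+109² = 14090 > 13689 = 117² → acute
2 of the 4 are right.

2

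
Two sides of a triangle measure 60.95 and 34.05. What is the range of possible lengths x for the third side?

By the triangle inequality, x must be less than 60.95 + 34.05 = 95.00 and greater than |60.95 − 34.05| = 26.90.

26.90 < x < 95.00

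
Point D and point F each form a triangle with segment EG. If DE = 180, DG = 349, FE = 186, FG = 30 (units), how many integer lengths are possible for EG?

46

From triangle DEG: 169 < EG < 529.
From triangle FEG: 156 < EG < 216.
Intersection: 169 < EG < 216, so integers 170 through 215: 46 values.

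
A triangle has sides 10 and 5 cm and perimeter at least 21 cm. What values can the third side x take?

6 ≤ x < 15 cm

Triangle inequality alone gives 5 < x < 15.
The perimeter condition gives x ≥ 21 − 10 − 5 = 6.
Intersecting the two: 6 ≤ x < 15.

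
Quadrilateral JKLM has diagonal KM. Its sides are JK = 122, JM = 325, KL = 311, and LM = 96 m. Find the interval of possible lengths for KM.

From triangle JKM: |122 − 325| < KM < 122 + 325, i.e. 203 < KM < 447.
From triangle LKM: 215 < KM < 407.
Both must hold, so KM lies in the intersection.

215 < KM < 407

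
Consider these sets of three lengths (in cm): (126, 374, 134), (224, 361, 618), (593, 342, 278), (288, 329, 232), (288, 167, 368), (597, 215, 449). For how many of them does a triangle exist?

4

(126,134,374): 126+134 ≤ 374 → not valid
(224,361,618): 224+361 ≤ 618 → not valid
(278,342,593): 278+342 > 593 → valid
(232,288,329): 232+288 > 329 → valid
(167,288,368): 167+288 > 368 → valid
(215,449,597): 215+449 > 597 → valid
4 of the 6 triples form a triangle.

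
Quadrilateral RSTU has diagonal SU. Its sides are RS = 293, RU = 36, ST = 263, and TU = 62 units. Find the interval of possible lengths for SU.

257 < SU < 325

From triangle RSU: |293 − 36| < SU < 293 + 36, i.e. 257 < SU < 329.
From triangle TSU: 201 < SU < 325.
Both must hold, so SU lies in the intersection.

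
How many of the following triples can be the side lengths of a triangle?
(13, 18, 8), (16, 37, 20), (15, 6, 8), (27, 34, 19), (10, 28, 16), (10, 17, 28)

2

(8,13,18): 8+13 > 18 → valid
(16,20,37): 16+20 ≤ 37 → not valid
(6,8,15): 6+8 ≤ 15 → not valid
(19,27,34): 19+27 > 34 → valid
(10,16,28): 10+16 ≤ 28 → not valid
(10,17,28): 10+17 ≤ 28 → not valid
2 of the 6 triples form a triangle.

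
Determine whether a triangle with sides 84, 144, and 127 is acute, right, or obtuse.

Compare the square of the longest side to the sum of squares of the other two: 84² + 127² = 23185 > 20736 = 144².

acute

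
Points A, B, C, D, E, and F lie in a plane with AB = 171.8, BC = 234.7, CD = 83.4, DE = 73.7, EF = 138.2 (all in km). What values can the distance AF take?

The maximum is all hops collinear in one direction: 171.8 + 234.7 + 83.4 + 73.7 + 138.2 = 701.8.
The longest hop is 234.7; the others sum to 467.1. Since 234.7 ≤ 467.1, the path can fold back on itself completely, so the minimum distance is 0.

0 ≤ AF ≤ 701.8 km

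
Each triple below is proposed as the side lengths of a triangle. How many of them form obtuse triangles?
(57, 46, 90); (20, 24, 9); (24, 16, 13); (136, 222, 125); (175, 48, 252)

(57,46,90): 46²+57² = 5365 < 8100 = 90² → obtuse
(20,24,9): 9²+20² = 481 < 576 = 24² → obtuse
(24,16,13): 13²+16² = 425 < 576 = 24² → obtuse
(136,222,125): 125²+136² = 34121 < 49284 = 222² → obtuse
(175,48,252): 48+175 ≤ 252, not a triangle
4 of the 5 are obtuse.

4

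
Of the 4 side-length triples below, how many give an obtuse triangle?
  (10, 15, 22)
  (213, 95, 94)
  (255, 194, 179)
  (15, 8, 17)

(10,15,22): 10²+15² = 325 < 484 = 22² → obtuse
(213,95,94): 94+95 ≤ 213, not a triangle
(255,194,179): 179²+194² = 69677 > 65025 = 255² → acute
(15,8,17): 8²+15² = 289 = 17² → right
1 of the 4 is obtuse.

1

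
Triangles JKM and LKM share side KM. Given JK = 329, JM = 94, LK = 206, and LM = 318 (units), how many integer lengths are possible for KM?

From triangle JKM: 235 < KM < 423.
From triangle LKM: 112 < KM < 524.
Intersection: 235 < KM < 423, so integers 236 through 422: 187 values.

187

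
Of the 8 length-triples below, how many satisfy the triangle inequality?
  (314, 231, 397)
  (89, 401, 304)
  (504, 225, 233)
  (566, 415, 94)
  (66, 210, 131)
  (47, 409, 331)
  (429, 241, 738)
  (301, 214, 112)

2

(231,314,397): 231+314 > 397 → valid
(89,304,401): 89+304 ≤ 401 → not valid
(225,233,504): 225+233 ≤ 504 → not valid
(94,415,566): 94+415 ≤ 566 → not valid
(66,131,210): 66+131 ≤ 210 → not valid
(47,331,409): 47+331 ≤ 409 → not valid
(241,429,738): 241+429 ≤ 738 → not valid
(112,214,301): 112+214 > 301 → valid
2 of the 8 triples form a triangle.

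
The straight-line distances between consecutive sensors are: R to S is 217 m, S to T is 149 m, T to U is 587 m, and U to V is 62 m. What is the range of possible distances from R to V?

The maximum is all hops collinear in one direction: 217 + 149 + 587 + 62 = 1015.
The longest hop is 587; the others sum to 428. Folding the others back against it leaves at least 587 − 428 = 159.

159 ≤ RV ≤ 1015 m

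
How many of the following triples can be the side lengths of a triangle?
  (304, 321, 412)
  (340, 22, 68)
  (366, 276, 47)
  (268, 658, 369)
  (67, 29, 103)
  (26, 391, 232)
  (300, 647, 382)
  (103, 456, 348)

(304,321,412): 304+321 > 412 → valid
(22,68,340): 22+68 ≤ 340 → not valid
(47,276,366): 47+276 ≤ 366 → not valid
(268,369,658): 268+369 ≤ 658 → not valid
(29,67,103): 29+67 ≤ 103 → not valid
(26,232,391): 26+232 ≤ 391 → not valid
(300,382,647): 300+382 > 647 → valid
(103,348,456): 103+348 ≤ 456 → not valid
2 of the 8 triples form a triangle.

2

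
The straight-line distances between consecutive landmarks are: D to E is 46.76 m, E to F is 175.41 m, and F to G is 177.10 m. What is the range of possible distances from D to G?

0 ≤ DG ≤ 399.27 m

The maximum is all hops collinear in one direction: 46.76 + 175.41 + 177.10 = 399.27.
The longest hop is 177.10; the others sum to 222.17. Since 177.10 ≤ 222.17, the path can fold back on itself completely, so the minimum distance is 0.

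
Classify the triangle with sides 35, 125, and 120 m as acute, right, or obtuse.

right

Compare the square of the longest side to the sum of squares of the other two: 35² + 120² = 15625 = 125².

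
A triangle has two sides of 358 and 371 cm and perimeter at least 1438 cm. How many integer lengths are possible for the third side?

20

Triangle inequality: 13 < x < 729. Perimeter ≥ 1438 gives x ≥ 1438 − 358 − 371 = 709.
So 709 ≤ x < 729; integers 709 through 728: 20 values.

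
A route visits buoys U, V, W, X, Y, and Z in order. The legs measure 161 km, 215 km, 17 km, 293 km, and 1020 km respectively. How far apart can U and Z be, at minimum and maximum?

334 ≤ UZ ≤ 1706 km

The maximum is all hops collinear in one direction: 161 + 215 + 17 + 293 + 1020 = 1706.
The longest hop is 1020; the others sum to 686. Folding the others back against it leaves at least 1020 − 686 = 334.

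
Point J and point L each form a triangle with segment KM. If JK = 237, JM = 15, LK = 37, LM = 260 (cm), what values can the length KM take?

From triangle JKM: |237 − 15| < KM < 237 + 15, i.e. 222 < KM < 252.
From triangle LKM: 223 < KM < 297.
Both must hold, so KM lies in the intersection.

223 < KM < 252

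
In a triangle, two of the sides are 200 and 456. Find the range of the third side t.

By the triangle inequality, t must be less than 200 + 456 = 656 and greater than |200 − 456| = 256.

256 < t < 656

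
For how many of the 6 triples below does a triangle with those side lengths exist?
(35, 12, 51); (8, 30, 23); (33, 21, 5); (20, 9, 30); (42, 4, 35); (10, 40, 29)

1

(12,35,51): 12+35 ≤ 51 → not valid
(8,23,30): 8+23 > 30 → valid
(5,21,33): 5+21 ≤ 33 → not valid
(9,20,30): 9+20 ≤ 30 → not valid
(4,35,42): 4+35 ≤ 42 → not valid
(10,29,40): 10+29 ≤ 40 → not valid
1 of the 6 triples forms a triangle.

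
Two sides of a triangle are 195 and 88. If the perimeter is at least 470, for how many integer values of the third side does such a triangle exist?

96

Triangle inequality: 107 < x < 283. Perimeter ≥ 470 gives x ≥ 470 − 195 − 88 = 187.
So 187 ≤ x < 283; integers 187 through 282: 96 values.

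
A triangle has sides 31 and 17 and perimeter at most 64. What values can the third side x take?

14 < x ≤ 16

Triangle inequality alone gives 14 < x < 48.
The perimeter condition gives x ≤ 64 − 31 − 17 = 16.
Intersecting the two: 14 < x ≤ 16.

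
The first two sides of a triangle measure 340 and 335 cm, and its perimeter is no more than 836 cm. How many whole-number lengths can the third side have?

156

Triangle inequality: 5 < x < 675. Perimeter ≤ 836 gives x ≤ 836 − 340 − 335 = 161.
So 5 < x ≤ 161; integers 6 through 161: 156 values.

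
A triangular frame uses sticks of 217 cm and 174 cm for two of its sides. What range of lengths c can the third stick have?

By the triangle inequality, c must be less than 217 + 174 = 391 and greater than |217 − 174| = 43.

43 < c < 391 (cm)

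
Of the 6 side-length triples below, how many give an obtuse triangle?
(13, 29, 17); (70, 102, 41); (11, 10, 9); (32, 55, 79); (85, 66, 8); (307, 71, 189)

3

(13,29,17): 13²+17² = 458 < 841 = 29² → obtuse
(70,102,41): 41²+70² = 6581 < 10404 = 102² → obtuse
(11,10,9): 9²+10² = 181 > 121 = 11² → acute
(32,55,79): 32²+55² = 4049 < 6241 = 79² → obtuse
(85,66,8): 8+66 ≤ 85, not a triangle
(307,71,189): 71+189 ≤ 307, not a triangle
3 of the 6 are obtuse.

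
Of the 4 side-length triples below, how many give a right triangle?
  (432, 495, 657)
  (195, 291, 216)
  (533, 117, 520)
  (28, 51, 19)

3

(432,495,657): 432²+495² = 431649 = 657² → right
(195,291,216): 195²+216² = 84681 = 291² → right
(533,117,520): 117²+520² = 284089 = 533² → right
(28,51,19): 19+28 ≤ 51, not a triangle
3 of the 4 are right.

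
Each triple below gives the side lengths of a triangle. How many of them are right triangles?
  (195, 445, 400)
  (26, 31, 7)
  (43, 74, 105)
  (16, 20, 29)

(195,445,400): 195²+400² = 198025 = 445² → right
(26,31,7): 7²+26² = 725 < 961 = 31² → obtuse
(43,74,105): 43²+74² = 7325 < 11025 = 105² → obtuse
(16,20,29): 16²+20² = 656 < 841 = 29² → obtuse
1 of the 4 is right.

1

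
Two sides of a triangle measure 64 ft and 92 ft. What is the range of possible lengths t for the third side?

28 < t < 156 (ft)

By the triangle inequality, t must be less than 64 + 92 = 156 and greater than |64 − 92| = 28.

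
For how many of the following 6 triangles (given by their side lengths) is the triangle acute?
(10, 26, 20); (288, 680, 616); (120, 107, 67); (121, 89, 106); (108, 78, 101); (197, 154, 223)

4

(10,26,20): 10²+20² = 500 < 676 = 26² → obtuse
(288,680,616): 288²+616² = 462400 = 680² → right
(120,107,67): 67²+107² = 15938 > 14400 = 120² → acute
(121,89,106): 89²+106² = 19157 > 14641 = 121² → acute
(108,78,101): 78²+101² = 16285 > 11664 = 108² → acute
(197,154,223): 154²+197² = 62525 > 49729 = 223² → acute
4 of the 6 are acute.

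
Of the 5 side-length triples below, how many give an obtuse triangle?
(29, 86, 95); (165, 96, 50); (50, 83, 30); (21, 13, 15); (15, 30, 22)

(29,86,95): 29²+86² = 8237 < 9025 = 95² → obtuse
(165,96,50): 50+96 ≤ 165, not a triangle
(50,83,30): 30+50 ≤ 83, not a triangle
(21,13,15): 13²+15² = 394 < 441 = 21² → obtuse
(15,30,22): 15²+22² = 709 < 900 = 30² → obtuse
3 of the 5 are obtuse.

3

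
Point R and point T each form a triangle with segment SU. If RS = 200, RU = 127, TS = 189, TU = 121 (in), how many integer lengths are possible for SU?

From triangle RSU: 73 < SU < 327.
From triangle TSU: 68 < SU < 310.
Intersection: 73 < SU < 310, so integers 74 through 309: 236 values.

236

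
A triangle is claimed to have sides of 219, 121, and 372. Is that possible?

The longest side is 372, but the other two sum to only 340.
340 < 372, so the triangle inequality fails.

No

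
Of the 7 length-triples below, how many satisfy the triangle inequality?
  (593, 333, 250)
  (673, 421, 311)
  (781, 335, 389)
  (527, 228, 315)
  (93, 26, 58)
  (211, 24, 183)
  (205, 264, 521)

(250,333,593): 250+333 ≤ 593 → not valid
(311,421,673): 311+421 > 673 → valid
(335,389,781): 335+389 ≤ 781 → not valid
(228,315,527): 228+315 > 527 → valid
(26,58,93): 26+58 ≤ 93 → not valid
(24,183,211): 24+183 ≤ 211 → not valid
(205,264,521): 205+264 ≤ 521 → not valid
2 of the 7 triples form a triangle.

2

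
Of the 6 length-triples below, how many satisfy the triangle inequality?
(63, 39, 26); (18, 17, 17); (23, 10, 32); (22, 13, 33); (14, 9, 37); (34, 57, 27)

(26,39,63): 26+39 > 63 → valid
(17,17,18): 17+17 > 18 → valid
(10,23,32): 10+23 > 32 → valid
(13,22,33): 13+22 > 33 → valid
(9,14,37): 9+14 ≤ 37 → not valid
(27,34,57): 27+34 > 57 → valid
5 of the 6 triples form a triangle.

5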